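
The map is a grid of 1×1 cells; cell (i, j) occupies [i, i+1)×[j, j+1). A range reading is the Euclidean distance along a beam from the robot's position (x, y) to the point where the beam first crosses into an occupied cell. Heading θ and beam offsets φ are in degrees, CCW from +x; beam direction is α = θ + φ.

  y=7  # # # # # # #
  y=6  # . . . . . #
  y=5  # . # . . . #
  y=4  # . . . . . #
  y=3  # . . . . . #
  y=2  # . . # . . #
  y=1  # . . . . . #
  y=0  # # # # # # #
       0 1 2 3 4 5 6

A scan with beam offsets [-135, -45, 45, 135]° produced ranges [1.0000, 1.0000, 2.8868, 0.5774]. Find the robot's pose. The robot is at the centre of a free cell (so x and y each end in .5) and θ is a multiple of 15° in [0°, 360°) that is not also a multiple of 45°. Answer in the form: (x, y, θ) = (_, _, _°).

(x, y, θ) = (3.5, 6.5, 285°)

Candidates: 28 free-cell centres × 16 headings = 448 poses. Raycast each; keep the one whose scan matches to 4 dp.
  (1.5, 1.5, 30°): beam 1 = 0.5176 ≠ 1.0000 ✗
  (4.5, 6.5, 75°): beam 1 = 3.0000 ≠ 1.0000 ✗
  (3.5, 6.5, 240°): beam 1 = 0.5176 ≠ 1.0000 ✗
  (5.5, 2.5, 345°): beam 1 = 3.0000 ≠ 1.0000 ✗
  …
  (3.5, 6.5, 285°): r_1=1.0000, r_2=1.0000, r_3=2.8868, r_4=0.5774 — all match ✓
Unique over the lattice → pose = (3.5, 6.5, 285°).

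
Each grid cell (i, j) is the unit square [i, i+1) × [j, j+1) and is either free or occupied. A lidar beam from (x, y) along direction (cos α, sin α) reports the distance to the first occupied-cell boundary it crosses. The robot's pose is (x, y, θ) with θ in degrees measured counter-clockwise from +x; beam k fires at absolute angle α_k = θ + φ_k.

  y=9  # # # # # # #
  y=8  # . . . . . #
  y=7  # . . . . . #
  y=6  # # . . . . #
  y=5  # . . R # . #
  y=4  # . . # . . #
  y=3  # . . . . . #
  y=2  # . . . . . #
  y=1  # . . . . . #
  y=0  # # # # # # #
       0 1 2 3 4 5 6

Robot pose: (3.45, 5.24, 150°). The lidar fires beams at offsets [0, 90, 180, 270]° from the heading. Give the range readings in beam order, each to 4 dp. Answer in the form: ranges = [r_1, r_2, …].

ranges = [1.6743, 0.2771, 0.4800, 4.3417]

beam 1: φ=0°, α=150°
  d=(-0.8660,0.5000)  start (3,5)  tX=0.5196 tY=1.5200  stride 1/|dx|=1.1547 1/|dy|=2.0000
    cross x-line → (2,5), t=0.5196
    cross y-line → (2,6), t=1.5200
    cross x-line → (1,6), t=1.6743 (wall)
  → r_1 = 1.6743
beam 2: φ=90°, α=240°
  d=(-0.5000,-0.8660)  start (3,5)  tX=0.9000 tY=0.2771  stride 1/|dx|=2.0000 1/|dy|=1.1547
    cross y-line → (3,4), t=0.2771 (wall)
  → r_2 = 0.2771
beam 3: φ=180°, α=330°
  d=(0.8660,-0.5000)  start (3,5)  tX=0.6351 tY=0.4800  stride 1/|dx|=1.1547 1/|dy|=2.0000
    cross y-line → (3,4), t=0.4800 (wall)
  → r_3 = 0.4800
beam 4: φ=270°, α=60°
  d=(0.5000,0.8660)  start (3,5)  tX=1.1000 tY=0.8776  stride 1/|dx|=2.0000 1/|dy|=1.1547
    cross y-line → (3,6), t=0.8776
    cross x-line → (4,6), t=1.1000
    cross y-line → (4,7), t=2.0323
    cross x-line → (5,7), t=3.1000
    cross y-line → (5,8), t=3.1870
    cross y-line → (5,9), t=4.3417 (wall)
  → r_4 = 4.3417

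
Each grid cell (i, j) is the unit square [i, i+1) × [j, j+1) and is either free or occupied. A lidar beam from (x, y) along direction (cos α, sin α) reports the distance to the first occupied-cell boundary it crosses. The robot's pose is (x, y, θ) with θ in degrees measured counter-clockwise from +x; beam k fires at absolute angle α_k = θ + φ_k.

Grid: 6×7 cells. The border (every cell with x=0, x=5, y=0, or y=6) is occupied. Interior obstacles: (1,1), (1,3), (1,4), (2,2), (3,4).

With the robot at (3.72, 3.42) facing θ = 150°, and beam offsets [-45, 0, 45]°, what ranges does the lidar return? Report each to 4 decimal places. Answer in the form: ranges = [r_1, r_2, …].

ranges = [0.6005, 1.9861, 1.6228]

beam 1: φ=-45°, α=105°
  dir = (cos 105°, sin 105°) = (-0.2588, 0.9659); from cell (3,3)
  next x-line at t=2.7819, next y-line at t=0.6005; Δt_x=3.8637, Δt_y=1.0353
    y: enter (3,4) at t=0.6005 ← occupied
  → r_1 = 0.6005
beam 2: φ=0°, α=150°
  dir = (cos 150°, sin 150°) = (-0.8660, 0.5000); from cell (3,3)
  next x-line at t=0.8314, next y-line at t=1.1600; Δt_x=1.1547, Δt_y=2.0000
    x: enter (2,3) at t=0.8314
    y: enter (2,4) at t=1.1600
    x: enter (1,4) at t=1.9861 ← occupied
  → r_2 = 1.9861
beam 3: φ=45°, α=195°
  dir = (cos 195°, sin 195°) = (-0.9659, -0.2588); from cell (3,3)
  next x-line at t=0.7454, next y-line at t=1.6228; Δt_x=1.0353, Δt_y=3.8637
    x: enter (2,3) at t=0.7454
    y: enter (2,2) at t=1.6228 ← occupied
  → r_3 = 1.6228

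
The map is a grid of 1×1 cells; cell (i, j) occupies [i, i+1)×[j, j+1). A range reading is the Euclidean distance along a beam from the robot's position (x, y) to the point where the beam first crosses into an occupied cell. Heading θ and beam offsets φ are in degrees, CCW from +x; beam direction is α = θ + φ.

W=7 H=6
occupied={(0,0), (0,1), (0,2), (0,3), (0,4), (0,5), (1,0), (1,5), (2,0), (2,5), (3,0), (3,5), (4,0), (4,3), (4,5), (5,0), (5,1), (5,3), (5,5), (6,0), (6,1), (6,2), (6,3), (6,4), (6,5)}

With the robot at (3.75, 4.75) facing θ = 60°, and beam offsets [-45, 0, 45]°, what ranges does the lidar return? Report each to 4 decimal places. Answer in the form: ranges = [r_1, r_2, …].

beam 1: φ=-45°, α=15°
  dir = (cos 15°, sin 15°) = (0.9659, 0.2588); from cell (3,4)
  next x-line at t=0.2588, next y-line at t=0.9659; Δt_x=1.0353, Δt_y=3.8637
    x: enter (4,4) at t=0.2588
    y: enter (4,5) at t=0.9659 ← occupied
  → r_1 = 0.9659
beam 2: φ=0°, α=60°
  dir = (cos 60°, sin 60°) = (0.5000, 0.8660); from cell (3,4)
  next x-line at t=0.5000, next y-line at t=0.2887; Δt_x=2.0000, Δt_y=1.1547
    y: enter (3,5) at t=0.2887 ← occupied
  → r_2 = 0.2887
beam 3: φ=45°, α=105°
  dir = (cos 105°, sin 105°) = (-0.2588, 0.9659); from cell (3,4)
  next x-line at t=2.8978, next y-line at t=0.2588; Δt_x=3.8637, Δt_y=1.0353
    y: enter (3,5) at t=0.2588 ← occupied
  → r_3 = 0.2588

ranges = [0.9659, 0.2887, 0.2588]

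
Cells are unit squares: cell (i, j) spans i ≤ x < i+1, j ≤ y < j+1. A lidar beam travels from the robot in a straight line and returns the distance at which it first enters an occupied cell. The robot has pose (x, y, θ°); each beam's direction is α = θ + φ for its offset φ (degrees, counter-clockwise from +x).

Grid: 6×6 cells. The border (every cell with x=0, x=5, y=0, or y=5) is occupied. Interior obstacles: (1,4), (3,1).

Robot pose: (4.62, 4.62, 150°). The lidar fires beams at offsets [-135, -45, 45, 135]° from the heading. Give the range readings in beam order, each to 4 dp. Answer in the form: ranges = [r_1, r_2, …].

beam 1: φ=-135°, α=15°
  d=(0.9659,0.2588)  start (4,4)  tX=0.3934 tY=1.4682  stride 1/|dx|=1.0353 1/|dy|=3.8637
    cross x-line → (5,4), t=0.3934 (wall)
  → r_1 = 0.3934
beam 2: φ=-45°, α=105°
  d=(-0.2588,0.9659)  start (4,4)  tX=2.3955 tY=0.3934  stride 1/|dx|=3.8637 1/|dy|=1.0353
    cross y-line → (4,5), t=0.3934 (wall)
  → r_2 = 0.3934
beam 3: φ=45°, α=195°
  d=(-0.9659,-0.2588)  start (4,4)  tX=0.6419 tY=2.3955  stride 1/|dx|=1.0353 1/|dy|=3.8637
    cross x-line → (3,4), t=0.6419
    cross x-line → (2,4), t=1.6771
    cross y-line → (2,3), t=2.3955
    cross x-line → (1,3), t=2.7124
    cross x-line → (0,3), t=3.7477 (wall)
  → r_3 = 3.7477
beam 4: φ=135°, α=285°
  d=(0.2588,-0.9659)  start (4,4)  tX=1.4682 tY=0.6419  stride 1/|dx|=3.8637 1/|dy|=1.0353
    cross y-line → (4,3), t=0.6419
    cross x-line → (5,3), t=1.4682 (wall)
  → r_4 = 1.4682

ranges = [0.3934, 0.3934, 3.7477, 1.4682]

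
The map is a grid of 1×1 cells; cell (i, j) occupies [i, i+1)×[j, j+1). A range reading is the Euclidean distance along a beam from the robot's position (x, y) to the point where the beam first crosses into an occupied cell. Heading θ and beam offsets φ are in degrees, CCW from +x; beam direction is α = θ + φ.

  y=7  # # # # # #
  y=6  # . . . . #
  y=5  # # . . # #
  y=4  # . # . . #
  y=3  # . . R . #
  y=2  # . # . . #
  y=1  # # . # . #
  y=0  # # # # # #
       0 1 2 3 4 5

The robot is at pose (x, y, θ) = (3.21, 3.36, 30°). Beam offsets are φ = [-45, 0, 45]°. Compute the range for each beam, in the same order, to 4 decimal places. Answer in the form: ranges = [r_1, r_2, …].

beam 1: φ=-45°, α=345°
  d=(0.9659,-0.2588)  start (3,3)  tX=0.8179 tY=1.3909  stride 1/|dx|=1.0353 1/|dy|=3.8637
    cross x-line → (4,3), t=0.8179
    cross y-line → (4,2), t=1.3909
    cross x-line → (5,2), t=1.8531 (wall)
  → r_1 = 1.8531
beam 2: φ=0°, α=30°
  d=(0.8660,0.5000)  start (3,3)  tX=0.9122 tY=1.2800  stride 1/|dx|=1.1547 1/|dy|=2.0000
    cross x-line → (4,3), t=0.9122
    cross y-line → (4,4), t=1.2800
    cross x-line → (5,4), t=2.0669 (wall)
  → r_2 = 2.0669
beam 3: φ=45°, α=75°
  d=(0.2588,0.9659)  start (3,3)  tX=3.0523 tY=0.6626  stride 1/|dx|=3.8637 1/|dy|=1.0353
    cross y-line → (3,4), t=0.6626
    cross y-line → (3,5), t=1.6979
    cross y-line → (3,6), t=2.7331
    cross x-line → (4,6), t=3.0523
    cross y-line → (4,7), t=3.7684 (wall)
  → r_3 = 3.7684

ranges = [1.8531, 2.0669, 3.7684]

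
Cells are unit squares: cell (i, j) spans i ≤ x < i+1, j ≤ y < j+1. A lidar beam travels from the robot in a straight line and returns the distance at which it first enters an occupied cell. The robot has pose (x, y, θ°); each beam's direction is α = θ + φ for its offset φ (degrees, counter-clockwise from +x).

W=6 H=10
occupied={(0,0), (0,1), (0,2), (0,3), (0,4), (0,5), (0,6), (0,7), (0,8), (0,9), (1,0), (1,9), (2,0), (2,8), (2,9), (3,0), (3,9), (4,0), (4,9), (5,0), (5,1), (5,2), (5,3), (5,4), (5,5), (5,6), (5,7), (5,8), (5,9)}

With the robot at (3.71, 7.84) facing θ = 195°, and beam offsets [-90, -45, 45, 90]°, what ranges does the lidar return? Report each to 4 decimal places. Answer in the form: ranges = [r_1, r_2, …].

ranges = [1.2009, 0.8198, 5.4200, 4.9842]

beam 1: φ=-90°, α=105°
  dir = (cos 105°, sin 105°) = (-0.2588, 0.9659); from cell (3,7)
  next x-line at t=2.7432, next y-line at t=0.1656; Δt_x=3.8637, Δt_y=1.0353
    y: enter (3,8) at t=0.1656
    y: enter (3,9) at t=1.2009 ← occupied
  → r_1 = 1.2009
beam 2: φ=-45°, α=150°
  dir = (cos 150°, sin 150°) = (-0.8660, 0.5000); from cell (3,7)
  next x-line at t=0.8198, next y-line at t=0.3200; Δt_x=1.1547, Δt_y=2.0000
    y: enter (3,8) at t=0.3200
    x: enter (2,8) at t=0.8198 ← occupied
  → r_2 = 0.8198
beam 3: φ=45°, α=240°
  dir = (cos 240°, sin 240°) = (-0.5000, -0.8660); from cell (3,7)
  next x-line at t=1.4200, next y-line at t=0.9699; Δt_x=2.0000, Δt_y=1.1547
    y: enter (3,6) at t=0.9699
    x: enter (2,6) at t=1.4200
    y: enter (2,5) at t=2.1246
    y: enter (2,4) at t=3.2793
    x: enter (1,4) at t=3.4200
    y: enter (1,3) at t=4.4341
    x: enter (0,3) at t=5.4200 ← occupied
  → r_3 = 5.4200
beam 4: φ=90°, α=285°
  dir = (cos 285°, sin 285°) = (0.2588, -0.9659); from cell (3,7)
  next x-line at t=1.1205, next y-line at t=0.8696; Δt_x=3.8637, Δt_y=1.0353
    y: enter (3,6) at t=0.8696
    x: enter (4,6) at t=1.1205
    y: enter (4,5) at t=1.9049
    y: enter (4,4) at t=2.9402
    y: enter (4,3) at t=3.9755
    x: enter (5,3) at t=4.9842 ← occupied
  → r_4 = 4.9842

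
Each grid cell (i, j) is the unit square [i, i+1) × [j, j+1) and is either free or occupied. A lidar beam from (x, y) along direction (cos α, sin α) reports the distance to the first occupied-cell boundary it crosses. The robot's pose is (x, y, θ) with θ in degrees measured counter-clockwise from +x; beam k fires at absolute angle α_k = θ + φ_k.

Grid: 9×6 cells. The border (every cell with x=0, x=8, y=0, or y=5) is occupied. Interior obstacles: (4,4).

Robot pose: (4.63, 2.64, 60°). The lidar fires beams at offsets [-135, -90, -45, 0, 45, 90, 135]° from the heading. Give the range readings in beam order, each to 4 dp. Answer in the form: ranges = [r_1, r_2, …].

ranges = [1.6979, 3.2800, 3.4889, 2.7251, 1.4080, 4.1916, 3.7581]

beam 1: φ=-135°, α=285°
  cosα=0.2588 sinα=-0.9659 | (4,2) | tMaxX 1.4296 tMaxY 0.6626 | tΔX 3.8637 tΔY 1.0353
    t=0.6626 [y] (4,1)
    t=1.4296 [x] (5,1)
    t=1.6979 [y] (5,0) — stop
  → r_1 = 1.6979
beam 2: φ=-90°, α=330°
  cosα=0.8660 sinα=-0.5000 | (4,2) | tMaxX 0.4272 tMaxY 1.2800 | tΔX 1.1547 tΔY 2.0000
    t=0.4272 [x] (5,2)
    t=1.2800 [y] (5,1)
    t=1.5819 [x] (6,1)
    t=2.7366 [x] (7,1)
    t=3.2800 [y] (7,0) — stop
  → r_2 = 3.2800
beam 3: φ=-45°, α=15°
  cosα=0.9659 sinα=0.2588 | (4,2) | tMaxX 0.3831 tMaxY 1.3909 | tΔX 1.0353 tΔY 3.8637
    t=0.3831 [x] (5,2)
    t=1.3909 [y] (5,3)
    t=1.4183 [x] (6,3)
    t=2.4536 [x] (7,3)
    t=3.4889 [x] (8,3) — stop
  → r_3 = 3.4889
beam 4: φ=0°, α=60°
  cosα=0.5000 sinα=0.8660 | (4,2) | tMaxX 0.7400 tMaxY 0.4157 | tΔX 2.0000 tΔY 1.1547
    t=0.4157 [y] (4,3)
    t=0.7400 [x] (5,3)
    t=1.5704 [y] (5,4)
    t=2.7251 [y] (5,5) — stop
  → r_4 = 2.7251
beam 5: φ=45°, α=105°
  cosα=-0.2588 sinα=0.9659 | (4,2) | tMaxX 2.4341 tMaxY 0.3727 | tΔX 3.8637 tΔY 1.0353
    t=0.3727 [y] (4,3)
    t=1.4080 [y] (4,4) — stop
  → r_5 = 1.4080
beam 6: φ=90°, α=150°
  cosα=-0.8660 sinα=0.5000 | (4,2) | tMaxX 0.7275 tMaxY 0.7200 | tΔX 1.1547 tΔY 2.0000
    t=0.7200 [y] (4,3)
    t=0.7275 [x] (3,3)
    t=1.8822 [x] (2,3)
    t=2.7200 [y] (2,4)
    t=3.0369 [x] (1,4)
    t=4.1916 [x] (0,4) — stop
  → r_6 = 4.1916
beam 7: φ=135°, α=195°
  cosα=-0.9659 sinα=-0.2588 | (4,2) | tMaxX 0.6522 tMaxY 2.4728 | tΔX 1.0353 tΔY 3.8637
    t=0.6522 [x] (3,2)
    t=1.6875 [x] (2,2)
    t=2.4728 [y] (2,1)
    t=2.7228 [x] (1,1)
    t=3.7581 [x] (0,1) — stop
  → r_7 = 3.7581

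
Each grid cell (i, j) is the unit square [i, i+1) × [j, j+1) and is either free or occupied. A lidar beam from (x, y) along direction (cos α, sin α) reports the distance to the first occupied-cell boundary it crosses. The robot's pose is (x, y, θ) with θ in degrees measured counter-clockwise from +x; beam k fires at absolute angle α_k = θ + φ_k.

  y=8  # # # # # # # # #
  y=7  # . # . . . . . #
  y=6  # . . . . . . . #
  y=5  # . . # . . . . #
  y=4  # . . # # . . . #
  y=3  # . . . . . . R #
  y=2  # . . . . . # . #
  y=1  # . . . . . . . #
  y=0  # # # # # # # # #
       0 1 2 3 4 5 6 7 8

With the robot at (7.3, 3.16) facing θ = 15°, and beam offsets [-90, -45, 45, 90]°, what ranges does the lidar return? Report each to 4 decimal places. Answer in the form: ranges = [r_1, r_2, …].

ranges = [2.2362, 0.8083, 1.4000, 5.0107]

beam 1: φ=-90°, α=285°
  cosα=0.2588 sinα=-0.9659 | (7,3) | tMaxX 2.7046 tMaxY 0.1656 | tΔX 3.8637 tΔY 1.0353
    t=0.1656 [y] (7,2)
    t=1.2009 [y] (7,1)
    t=2.2362 [y] (7,0) — stop
  → r_1 = 2.2362
beam 2: φ=-45°, α=330°
  cosα=0.8660 sinα=-0.5000 | (7,3) | tMaxX 0.8083 tMaxY 0.3200 | tΔX 1.1547 tΔY 2.0000
    t=0.3200 [y] (7,2)
    t=0.8083 [x] (8,2) — stop
  → r_2 = 0.8083
beam 3: φ=45°, α=60°
  cosα=0.5000 sinα=0.8660 | (7,3) | tMaxX 1.4000 tMaxY 0.9699 | tΔX 2.0000 tΔY 1.1547
    t=0.9699 [y] (7,4)
    t=1.4000 [x] (8,4) — stop
  → r_3 = 1.4000
beam 4: φ=90°, α=105°
  cosα=-0.2588 sinα=0.9659 | (7,3) | tMaxX 1.1591 tMaxY 0.8696 | tΔX 3.8637 tΔY 1.0353
    t=0.8696 [y] (7,4)
    t=1.1591 [x] (6,4)
    t=1.9049 [y] (6,5)
    t=2.9402 [y] (6,6)
    t=3.9755 [y] (6,7)
    t=5.0107 [y] (6,8) — stop
  → r_4 = 5.0107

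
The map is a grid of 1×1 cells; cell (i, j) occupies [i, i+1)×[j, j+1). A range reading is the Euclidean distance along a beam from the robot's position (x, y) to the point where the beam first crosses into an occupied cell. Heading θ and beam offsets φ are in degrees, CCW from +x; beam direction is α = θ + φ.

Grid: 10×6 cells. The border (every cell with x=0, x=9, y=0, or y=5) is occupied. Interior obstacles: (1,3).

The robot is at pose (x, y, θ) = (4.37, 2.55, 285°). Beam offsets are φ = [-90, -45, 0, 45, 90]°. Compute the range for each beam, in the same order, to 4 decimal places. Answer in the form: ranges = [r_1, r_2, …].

ranges = [3.4889, 1.7898, 1.6047, 3.1000, 4.7933]

beam 1: φ=-90°, α=195°
  d=(-0.9659,-0.2588)  start (4,2)  tX=0.3831 tY=2.1250  stride 1/|dx|=1.0353 1/|dy|=3.8637
    cross x-line → (3,2), t=0.3831
    cross x-line → (2,2), t=1.4183
    cross y-line → (2,1), t=2.1250
    cross x-line → (1,1), t=2.4536
    cross x-line → (0,1), t=3.4889 (wall)
  → r_1 = 3.4889
beam 2: φ=-45°, α=240°
  d=(-0.5000,-0.8660)  start (4,2)  tX=0.7400 tY=0.6351  stride 1/|dx|=2.0000 1/|dy|=1.1547
    cross y-line → (4,1), t=0.6351
    cross x-line → (3,1), t=0.7400
    cross y-line → (3,0), t=1.7898 (wall)
  → r_2 = 1.7898
beam 3: φ=0°, α=285°
  d=(0.2588,-0.9659)  start (4,2)  tX=2.4341 tY=0.5694  stride 1/|dx|=3.8637 1/|dy|=1.0353
    cross y-line → (4,1), t=0.5694
    cross y-line → (4,0), t=1.6047 (wall)
  → r_3 = 1.6047
beam 4: φ=45°, α=330°
  d=(0.8660,-0.5000)  start (4,2)  tX=0.7275 tY=1.1000  stride 1/|dx|=1.1547 1/|dy|=2.0000
    cross x-line → (5,2), t=0.7275
    cross y-line → (5,1), t=1.1000
    cross x-line → (6,1), t=1.8822
    cross x-line → (7,1), t=3.0369
    cross y-line → (7,0), t=3.1000 (wall)
  → r_4 = 3.1000
beam 5: φ=90°, α=15°
  d=(0.9659,0.2588)  start (4,2)  tX=0.6522 tY=1.7387  stride 1/|dx|=1.0353 1/|dy|=3.8637
    cross x-line → (5,2), t=0.6522
    cross x-line → (6,2), t=1.6875
    cross y-line → (6,3), t=1.7387
    cross x-line → (7,3), t=2.7228
    cross x-line → (8,3), t=3.7581
    cross x-line → (9,3), t=4.7933 (wall)
  → r_5 = 4.7933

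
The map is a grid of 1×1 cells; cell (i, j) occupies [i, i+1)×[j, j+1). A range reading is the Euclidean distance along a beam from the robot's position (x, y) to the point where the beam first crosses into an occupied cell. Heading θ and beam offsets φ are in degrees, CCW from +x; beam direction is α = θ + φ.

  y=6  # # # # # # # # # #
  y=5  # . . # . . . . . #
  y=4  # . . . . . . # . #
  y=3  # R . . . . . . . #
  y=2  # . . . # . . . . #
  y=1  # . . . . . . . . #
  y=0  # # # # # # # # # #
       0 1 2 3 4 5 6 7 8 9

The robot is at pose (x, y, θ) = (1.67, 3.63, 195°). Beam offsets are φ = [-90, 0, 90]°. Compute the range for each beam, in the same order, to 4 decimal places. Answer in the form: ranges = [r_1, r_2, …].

beam 1: φ=-90°, α=105°
  direction (-0.2588, 0.9659); cell (1,3); t to first gridline: x 2.5887, y 0.3831 (then +3.8637 / +1.0353)
    (1,4) via y @ 0.3831
    (1,5) via y @ 1.4183
    (1,6) via y @ 2.4536  # hit
  → r_1 = 2.4536
beam 2: φ=0°, α=195°
  direction (-0.9659, -0.2588); cell (1,3); t to first gridline: x 0.6936, y 2.4341 (then +1.0353 / +3.8637)
    (0,3) via x @ 0.6936  # hit
  → r_2 = 0.6936
beam 3: φ=90°, α=285°
  direction (0.2588, -0.9659); cell (1,3); t to first gridline: x 1.2750, y 0.6522 (then +3.8637 / +1.0353)
    (1,2) via y @ 0.6522
    (2,2) via x @ 1.2750
    (2,1) via y @ 1.6875
    (2,0) via y @ 2.7228  # hit
  → r_3 = 2.7228

ranges = [2.4536, 0.6936, 2.7228]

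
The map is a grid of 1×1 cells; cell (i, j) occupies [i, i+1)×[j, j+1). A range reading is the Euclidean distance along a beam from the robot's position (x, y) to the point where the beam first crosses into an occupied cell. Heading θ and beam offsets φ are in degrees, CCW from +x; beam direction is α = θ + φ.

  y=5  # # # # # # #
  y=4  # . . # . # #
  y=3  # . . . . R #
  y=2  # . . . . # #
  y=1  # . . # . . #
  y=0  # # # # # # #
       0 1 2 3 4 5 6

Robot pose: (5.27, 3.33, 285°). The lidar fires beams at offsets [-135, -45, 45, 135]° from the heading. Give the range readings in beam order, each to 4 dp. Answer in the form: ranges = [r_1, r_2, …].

ranges = [1.4665, 0.3811, 0.6600, 0.7736]

beam 1: φ=-135°, α=150°
  dir = (cos 150°, sin 150°) = (-0.8660, 0.5000); from cell (5,3)
  next x-line at t=0.3118, next y-line at t=1.3400; Δt_x=1.1547, Δt_y=2.0000
    x: enter (4,3) at t=0.3118
    y: enter (4,4) at t=1.3400
    x: enter (3,4) at t=1.4665 ← occupied
  → r_1 = 1.4665
beam 2: φ=-45°, α=240°
  dir = (cos 240°, sin 240°) = (-0.5000, -0.8660); from cell (5,3)
  next x-line at t=0.5400, next y-line at t=0.3811; Δt_x=2.0000, Δt_y=1.1547
    y: enter (5,2) at t=0.3811 ← occupied
  → r_2 = 0.3811
beam 3: φ=45°, α=330°
  dir = (cos 330°, sin 330°) = (0.8660, -0.5000); from cell (5,3)
  next x-line at t=0.8429, next y-line at t=0.6600; Δt_x=1.1547, Δt_y=2.0000
    y: enter (5,2) at t=0.6600 ← occupied
  → r_3 = 0.6600
beam 4: φ=135°, α=60°
  dir = (cos 60°, sin 60°) = (0.5000, 0.8660); from cell (5,3)
  next x-line at t=1.4600, next y-line at t=0.7736; Δt_x=2.0000, Δt_y=1.1547
    y: enter (5,4) at t=0.7736 ← occupied
  → r_4 = 0.7736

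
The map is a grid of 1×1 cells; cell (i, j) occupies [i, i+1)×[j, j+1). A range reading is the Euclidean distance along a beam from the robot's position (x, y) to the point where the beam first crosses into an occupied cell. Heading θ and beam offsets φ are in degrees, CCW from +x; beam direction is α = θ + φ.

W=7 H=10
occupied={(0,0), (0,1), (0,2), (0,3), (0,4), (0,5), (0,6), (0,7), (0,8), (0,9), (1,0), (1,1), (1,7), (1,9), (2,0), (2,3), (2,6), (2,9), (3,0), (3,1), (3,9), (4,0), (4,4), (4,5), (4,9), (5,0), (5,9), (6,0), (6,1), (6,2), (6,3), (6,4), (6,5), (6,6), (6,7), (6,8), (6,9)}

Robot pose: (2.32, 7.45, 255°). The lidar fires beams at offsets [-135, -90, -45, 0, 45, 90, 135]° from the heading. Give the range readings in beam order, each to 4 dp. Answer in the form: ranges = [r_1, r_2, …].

ranges = [1.7898, 0.3313, 0.3695, 0.4659, 0.5196, 3.8098, 3.1000]

beam 1: φ=-135°, α=120°
  dir = (cos 120°, sin 120°) = (-0.5000, 0.8660); from cell (2,7)
  next x-line at t=0.6400, next y-line at t=0.6351; Δt_x=2.0000, Δt_y=1.1547
    y: enter (2,8) at t=0.6351
    x: enter (1,8) at t=0.6400
    y: enter (1,9) at t=1.7898 ← occupied
  → r_1 = 1.7898
beam 2: φ=-90°, α=165°
  dir = (cos 165°, sin 165°) = (-0.9659, 0.2588); from cell (2,7)
  next x-line at t=0.3313, next y-line at t=2.1250; Δt_x=1.0353, Δt_y=3.8637
    x: enter (1,7) at t=0.3313 ← occupied
  → r_2 = 0.3313
beam 3: φ=-45°, α=210°
  dir = (cos 210°, sin 210°) = (-0.8660, -0.5000); from cell (2,7)
  next x-line at t=0.3695, next y-line at t=0.9000; Δt_x=1.1547, Δt_y=2.0000
    x: enter (1,7) at t=0.3695 ← occupied
  → r_3 = 0.3695
beam 4: φ=0°, α=255°
  dir = (cos 255°, sin 255°) = (-0.2588, -0.9659); from cell (2,7)
  next x-line at t=1.2364, next y-line at t=0.4659; Δt_x=3.8637, Δt_y=1.0353
    y: enter (2,6) at t=0.4659 ← occupied
  → r_4 = 0.4659
beam 5: φ=45°, α=300°
  dir = (cos 300°, sin 300°) = (0.5000, -0.8660); from cell (2,7)
  next x-line at t=1.3600, next y-line at t=0.5196; Δt_x=2.0000, Δt_y=1.1547
    y: enter (2,6) at t=0.5196 ← occupied
  → r_5 = 0.5196
beam 6: φ=90°, α=345°
  dir = (cos 345°, sin 345°) = (0.9659, -0.2588); from cell (2,7)
  next x-line at t=0.7040, next y-line at t=1.7387; Δt_x=1.0353, Δt_y=3.8637
    x: enter (3,7) at t=0.7040
    y: enter (3,6) at t=1.7387
    x: enter (4,6) at t=1.7393
    x: enter (5,6) at t=2.7745
    x: enter (6,6) at t=3.8098 ← occupied
  → r_6 = 3.8098
beam 7: φ=135°, α=30°
  dir = (cos 30°, sin 30°) = (0.8660, 0.5000); from cell (2,7)
  next x-line at t=0.7852, next y-line at t=1.1000; Δt_x=1.1547, Δt_y=2.0000
    x: enter (3,7) at t=0.7852
    y: enter (3,8) at t=1.1000
    x: enter (4,8) at t=1.9399
    x: enter (5,8) at t=3.0946
    y: enter (5,9) at t=3.1000 ← occupied
  → r_7 = 3.1000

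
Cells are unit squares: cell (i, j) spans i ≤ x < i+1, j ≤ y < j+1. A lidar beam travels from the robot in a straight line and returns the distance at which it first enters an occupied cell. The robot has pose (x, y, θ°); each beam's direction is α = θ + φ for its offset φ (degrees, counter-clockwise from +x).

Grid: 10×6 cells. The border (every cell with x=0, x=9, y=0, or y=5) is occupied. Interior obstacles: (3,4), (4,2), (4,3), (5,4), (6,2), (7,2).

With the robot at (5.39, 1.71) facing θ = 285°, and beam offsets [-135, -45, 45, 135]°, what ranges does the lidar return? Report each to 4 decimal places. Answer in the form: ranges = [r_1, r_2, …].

ranges = [0.5800, 0.8198, 1.4200, 1.2200]

beam 1: φ=-135°, α=150°
  d=(-0.8660,0.5000)  start (5,1)  tX=0.4503 tY=0.5800  stride 1/|dx|=1.1547 1/|dy|=2.0000
    cross x-line → (4,1), t=0.4503
    cross y-line → (4,2), t=0.5800 (wall)
  → r_1 = 0.5800
beam 2: φ=-45°, α=240°
  d=(-0.5000,-0.8660)  start (5,1)  tX=0.7800 tY=0.8198  stride 1/|dx|=2.0000 1/|dy|=1.1547
    cross x-line → (4,1), t=0.7800
    cross y-line → (4,0), t=0.8198 (wall)
  → r_2 = 0.8198
beam 3: φ=45°, α=330°
  d=(0.8660,-0.5000)  start (5,1)  tX=0.7044 tY=1.4200  stride 1/|dx|=1.1547 1/|dy|=2.0000
    cross x-line → (6,1), t=0.7044
    cross y-line → (6,0), t=1.4200 (wall)
  → r_3 = 1.4200
beam 4: φ=135°, α=60°
  d=(0.5000,0.8660)  start (5,1)  tX=1.2200 tY=0.3349  stride 1/|dx|=2.0000 1/|dy|=1.1547
    cross y-line → (5,2), t=0.3349
    cross x-line → (6,2), t=1.2200 (wall)
  → r_4 = 1.2200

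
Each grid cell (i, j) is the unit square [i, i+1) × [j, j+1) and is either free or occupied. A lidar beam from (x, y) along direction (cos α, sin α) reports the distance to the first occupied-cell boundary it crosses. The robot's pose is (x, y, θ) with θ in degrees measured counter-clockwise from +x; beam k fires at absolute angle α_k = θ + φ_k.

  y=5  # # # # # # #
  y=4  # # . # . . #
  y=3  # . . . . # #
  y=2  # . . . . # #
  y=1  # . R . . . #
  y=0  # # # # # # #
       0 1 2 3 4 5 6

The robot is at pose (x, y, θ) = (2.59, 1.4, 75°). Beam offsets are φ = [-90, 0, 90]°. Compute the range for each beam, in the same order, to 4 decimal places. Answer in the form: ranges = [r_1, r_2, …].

ranges = [1.5455, 2.6917, 1.6461]

beam 1: φ=-90°, α=345°
  cosα=0.9659 sinα=-0.2588 | (2,1) | tMaxX 0.4245 tMaxY 1.5455 | tΔX 1.0353 tΔY 3.8637
    t=0.4245 [x] (3,1)
    t=1.4597 [x] (4,1)
    t=1.5455 [y] (4,0) — stop
  → r_1 = 1.5455
beam 2: φ=0°, α=75°
  cosα=0.2588 sinα=0.9659 | (2,1) | tMaxX 1.5841 tMaxY 0.6212 | tΔX 3.8637 tΔY 1.0353
    t=0.6212 [y] (2,2)
    t=1.5841 [x] (3,2)
    t=1.6564 [y] (3,3)
    t=2.6917 [y] (3,4) — stop
  → r_2 = 2.6917
beam 3: φ=90°, α=165°
  cosα=-0.9659 sinα=0.2588 | (2,1) | tMaxX 0.6108 tMaxY 2.3182 | tΔX 1.0353 tΔY 3.8637
    t=0.6108 [x] (1,1)
    t=1.6461 [x] (0,1) — stop
  → r_3 = 1.6461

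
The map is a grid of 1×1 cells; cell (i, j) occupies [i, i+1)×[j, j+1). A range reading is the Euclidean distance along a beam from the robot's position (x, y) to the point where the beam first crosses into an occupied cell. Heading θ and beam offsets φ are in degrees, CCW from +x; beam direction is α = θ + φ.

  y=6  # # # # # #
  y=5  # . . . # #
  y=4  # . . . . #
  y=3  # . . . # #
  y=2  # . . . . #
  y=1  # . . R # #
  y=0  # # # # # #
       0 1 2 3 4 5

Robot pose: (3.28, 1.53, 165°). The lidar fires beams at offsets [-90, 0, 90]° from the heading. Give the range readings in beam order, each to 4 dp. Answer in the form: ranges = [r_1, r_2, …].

ranges = [3.5924, 2.3604, 0.5487]

beam 1: φ=-90°, α=75°
  d=(0.2588,0.9659)  start (3,1)  tX=2.7819 tY=0.4866  stride 1/|dx|=3.8637 1/|dy|=1.0353
    cross y-line → (3,2), t=0.4866
    cross y-line → (3,3), t=1.5219
    cross y-line → (3,4), t=2.5571
    cross x-line → (4,4), t=2.7819
    cross y-line → (4,5), t=3.5924 (wall)
  → r_1 = 3.5924
beam 2: φ=0°, α=165°
  d=(-0.9659,0.2588)  start (3,1)  tX=0.2899 tY=1.8159  stride 1/|dx|=1.0353 1/|dy|=3.8637
    cross x-line → (2,1), t=0.2899
    cross x-line → (1,1), t=1.3252
    cross y-line → (1,2), t=1.8159
    cross x-line → (0,2), t=2.3604 (wall)
  → r_2 = 2.3604
beam 3: φ=90°, α=255°
  d=(-0.2588,-0.9659)  start (3,1)  tX=1.0818 tY=0.5487  stride 1/|dx|=3.8637 1/|dy|=1.0353
    cross y-line → (3,0), t=0.5487 (wall)
  → r_3 = 0.5487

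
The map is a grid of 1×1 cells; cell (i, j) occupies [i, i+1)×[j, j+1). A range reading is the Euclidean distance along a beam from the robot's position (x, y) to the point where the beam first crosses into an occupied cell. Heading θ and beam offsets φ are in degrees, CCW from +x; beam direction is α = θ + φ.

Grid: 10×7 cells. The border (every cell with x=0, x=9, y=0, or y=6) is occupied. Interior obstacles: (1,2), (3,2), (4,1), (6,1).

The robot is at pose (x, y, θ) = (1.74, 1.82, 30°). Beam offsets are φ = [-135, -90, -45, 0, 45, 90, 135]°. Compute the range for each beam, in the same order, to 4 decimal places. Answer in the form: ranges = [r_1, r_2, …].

ranges = [0.8489, 0.9469, 2.3397, 1.4549, 0.1863, 0.2078, 0.6955]

beam 1: φ=-135°, α=255°
  direction (-0.2588, -0.9659); cell (1,1); t to first gridline: x 2.8591, y 0.8489 (then +3.8637 / +1.0353)
    (1,0) via y @ 0.8489  # hit
  → r_1 = 0.8489
beam 2: φ=-90°, α=300°
  direction (0.5000, -0.8660); cell (1,1); t to first gridline: x 0.5200, y 0.9469 (then +2.0000 / +1.1547)
    (2,1) via x @ 0.5200
    (2,0) via y @ 0.9469  # hit
  → r_2 = 0.9469
beam 3: φ=-45°, α=345°
  direction (0.9659, -0.2588); cell (1,1); t to first gridline: x 0.2692, y 3.1682 (then +1.0353 / +3.8637)
    (2,1) via x @ 0.2692
    (3,1) via x @ 1.3044
    (4,1) via x @ 2.3397  # hit
  → r_3 = 2.3397
beam 4: φ=0°, α=30°
  direction (0.8660, 0.5000); cell (1,1); t to first gridline: x 0.3002, y 0.3600 (then +1.1547 / +2.0000)
    (2,1) via x @ 0.3002
    (2,2) via y @ 0.3600
    (3,2) via x @ 1.4549  # hit
  → r_4 = 1.4549
beam 5: φ=45°, α=75°
  direction (0.2588, 0.9659); cell (1,1); t to first gridline: x 1.0046, y 0.1863 (then +3.8637 / +1.0353)
    (1,2) via y @ 0.1863  # hit
  → r_5 = 0.1863
beam 6: φ=90°, α=120°
  direction (-0.5000, 0.8660); cell (1,1); t to first gridline: x 1.4800, y 0.2078 (then +2.0000 / +1.1547)
    (1,2) via y @ 0.2078  # hit
  → r_6 = 0.2078
beam 7: φ=135°, α=165°
  direction (-0.9659, 0.2588); cell (1,1); t to first gridline: x 0.7661, y 0.6955 (then +1.0353 / +3.8637)
    (1,2) via y @ 0.6955  # hit
  → r_7 = 0.6955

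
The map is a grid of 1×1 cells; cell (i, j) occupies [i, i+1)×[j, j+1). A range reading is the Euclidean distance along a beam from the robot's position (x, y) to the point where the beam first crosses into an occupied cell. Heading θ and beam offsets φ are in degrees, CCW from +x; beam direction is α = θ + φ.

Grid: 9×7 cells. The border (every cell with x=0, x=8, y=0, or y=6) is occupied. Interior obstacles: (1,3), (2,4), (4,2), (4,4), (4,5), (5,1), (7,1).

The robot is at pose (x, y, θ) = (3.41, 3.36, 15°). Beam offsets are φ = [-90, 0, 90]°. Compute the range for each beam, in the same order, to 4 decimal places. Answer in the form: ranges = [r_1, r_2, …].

beam 1: φ=-90°, α=285°
  d=(0.2588,-0.9659)  start (3,3)  tX=2.2796 tY=0.3727  stride 1/|dx|=3.8637 1/|dy|=1.0353
    cross y-line → (3,2), t=0.3727
    cross y-line → (3,1), t=1.4080
    cross x-line → (4,1), t=2.2796
    cross y-line → (4,0), t=2.4433 (wall)
  → r_1 = 2.4433
beam 2: φ=0°, α=15°
  d=(0.9659,0.2588)  start (3,3)  tX=0.6108 tY=2.4728  stride 1/|dx|=1.0353 1/|dy|=3.8637
    cross x-line → (4,3), t=0.6108
    cross x-line → (5,3), t=1.6461
    cross y-line → (5,4), t=2.4728
    cross x-line → (6,4), t=2.6814
    cross x-line → (7,4), t=3.7166
    cross x-line → (8,4), t=4.7519 (wall)
  → r_2 = 4.7519
beam 3: φ=90°, α=105°
  d=(-0.2588,0.9659)  start (3,3)  tX=1.5841 tY=0.6626  stride 1/|dx|=3.8637 1/|dy|=1.0353
    cross y-line → (3,4), t=0.6626
    cross x-line → (2,4), t=1.5841 (wall)
  → r_3 = 1.5841

ranges = [2.4433, 4.7519, 1.5841]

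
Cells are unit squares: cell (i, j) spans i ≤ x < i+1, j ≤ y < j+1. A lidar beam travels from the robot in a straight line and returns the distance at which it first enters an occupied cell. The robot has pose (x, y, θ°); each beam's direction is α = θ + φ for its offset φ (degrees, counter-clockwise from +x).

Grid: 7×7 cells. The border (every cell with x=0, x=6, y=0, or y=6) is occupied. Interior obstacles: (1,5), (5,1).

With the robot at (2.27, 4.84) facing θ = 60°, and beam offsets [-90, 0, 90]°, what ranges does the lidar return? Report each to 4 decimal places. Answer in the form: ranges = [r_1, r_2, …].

ranges = [4.3070, 1.3395, 0.3200]

beam 1: φ=-90°, α=330°
  dir = (cos 330°, sin 330°) = (0.8660, -0.5000); from cell (2,4)
  next x-line at t=0.8429, next y-line at t=1.6800; Δt_x=1.1547, Δt_y=2.0000
    x: enter (3,4) at t=0.8429
    y: enter (3,3) at t=1.6800
    x: enter (4,3) at t=1.9976
    x: enter (5,3) at t=3.1523
    y: enter (5,2) at t=3.6800
    x: enter (6,2) at t=4.3070 ← occupied
  → r_1 = 4.3070
beam 2: φ=0°, α=60°
  dir = (cos 60°, sin 60°) = (0.5000, 0.8660); from cell (2,4)
  next x-line at t=1.4600, next y-line at t=0.1848; Δt_x=2.0000, Δt_y=1.1547
    y: enter (2,5) at t=0.1848
    y: enter (2,6) at t=1.3395 ← occupied
  → r_2 = 1.3395
beam 3: φ=90°, α=150°
  dir = (cos 150°, sin 150°) = (-0.8660, 0.5000); from cell (2,4)
  next x-line at t=0.3118, next y-line at t=0.3200; Δt_x=1.1547, Δt_y=2.0000
    x: enter (1,4) at t=0.3118
    y: enter (1,5) at t=0.3200 ← occupied
  → r_3 = 0.3200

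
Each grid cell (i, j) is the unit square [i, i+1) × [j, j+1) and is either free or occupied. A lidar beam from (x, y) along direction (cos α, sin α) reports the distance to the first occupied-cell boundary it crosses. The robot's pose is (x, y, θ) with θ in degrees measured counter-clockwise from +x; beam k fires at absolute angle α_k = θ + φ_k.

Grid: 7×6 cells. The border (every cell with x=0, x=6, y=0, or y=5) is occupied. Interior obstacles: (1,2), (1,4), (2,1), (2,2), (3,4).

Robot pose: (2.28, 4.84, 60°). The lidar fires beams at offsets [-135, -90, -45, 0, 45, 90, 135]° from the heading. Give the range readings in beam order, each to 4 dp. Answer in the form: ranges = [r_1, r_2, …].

beam 1: φ=-135°, α=285°
  d=(0.2588,-0.9659)  start (2,4)  tX=2.7819 tY=0.8696  stride 1/|dx|=3.8637 1/|dy|=1.0353
    cross y-line → (2,3), t=0.8696
    cross y-line → (2,2), t=1.9049 (wall)
  → r_1 = 1.9049
beam 2: φ=-90°, α=330°
  d=(0.8660,-0.5000)  start (2,4)  tX=0.8314 tY=1.6800  stride 1/|dx|=1.1547 1/|dy|=2.0000
    cross x-line → (3,4), t=0.8314 (wall)
  → r_2 = 0.8314
beam 3: φ=-45°, α=15°
  d=(0.9659,0.2588)  start (2,4)  tX=0.7454 tY=0.6182  stride 1/|dx|=1.0353 1/|dy|=3.8637
    cross y-line → (2,5), t=0.6182 (wall)
  → r_3 = 0.6182
beam 4: φ=0°, α=60°
  d=(0.5000,0.8660)  start (2,4)  tX=1.4400 tY=0.1848  stride 1/|dx|=2.0000 1/|dy|=1.1547
    cross y-line → (2,5), t=0.1848 (wall)
  → r_4 = 0.1848
beam 5: φ=45°, α=105°
  d=(-0.2588,0.9659)  start (2,4)  tX=1.0818 tY=0.1656  stride 1/|dx|=3.8637 1/|dy|=1.0353
    cross y-line → (2,5), t=0.1656 (wall)
  → r_5 = 0.1656
beam 6: φ=90°, α=150°
  d=(-0.8660,0.5000)  start (2,4)  tX=0.3233 tY=0.3200  stride 1/|dx|=1.1547 1/|dy|=2.0000
    cross y-line → (2,5), t=0.3200 (wall)
  → r_6 = 0.3200
beam 7: φ=135°, α=195°
  d=(-0.9659,-0.2588)  start (2,4)  tX=0.2899 tY=3.2455  stride 1/|dx|=1.0353 1/|dy|=3.8637
    cross x-line → (1,4), t=0.2899 (wall)
  → r_7 = 0.2899

ranges = [1.9049, 0.8314, 0.6182, 0.1848, 0.1656, 0.3200, 0.2899]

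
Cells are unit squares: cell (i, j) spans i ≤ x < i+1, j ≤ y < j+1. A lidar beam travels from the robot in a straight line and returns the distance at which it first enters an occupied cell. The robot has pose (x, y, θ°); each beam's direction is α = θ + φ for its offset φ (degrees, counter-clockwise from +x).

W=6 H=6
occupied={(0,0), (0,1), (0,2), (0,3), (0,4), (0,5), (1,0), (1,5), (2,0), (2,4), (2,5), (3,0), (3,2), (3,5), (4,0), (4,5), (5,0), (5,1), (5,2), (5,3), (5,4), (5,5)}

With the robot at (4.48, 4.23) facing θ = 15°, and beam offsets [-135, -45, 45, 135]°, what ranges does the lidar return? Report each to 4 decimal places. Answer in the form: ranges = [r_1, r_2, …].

ranges = [1.4203, 0.6004, 0.8891, 1.5400]

beam 1: φ=-135°, α=240°
  d=(-0.5000,-0.8660)  start (4,4)  tX=0.9600 tY=0.2656  stride 1/|dx|=2.0000 1/|dy|=1.1547
    cross y-line → (4,3), t=0.2656
    cross x-line → (3,3), t=0.9600
    cross y-line → (3,2), t=1.4203 (wall)
  → r_1 = 1.4203
beam 2: φ=-45°, α=330°
  d=(0.8660,-0.5000)  start (4,4)  tX=0.6004 tY=0.4600  stride 1/|dx|=1.1547 1/|dy|=2.0000
    cross y-line → (4,3), t=0.4600
    cross x-line → (5,3), t=0.6004 (wall)
  → r_2 = 0.6004
beam 3: φ=45°, α=60°
  d=(0.5000,0.8660)  start (4,4)  tX=1.0400 tY=0.8891  stride 1/|dx|=2.0000 1/|dy|=1.1547
    cross y-line → (4,5), t=0.8891 (wall)
  → r_3 = 0.8891
beam 4: φ=135°, α=150°
  d=(-0.8660,0.5000)  start (4,4)  tX=0.5543 tY=1.5400  stride 1/|dx|=1.1547 1/|dy|=2.0000
    cross x-line → (3,4), t=0.5543
    cross y-line → (3,5), t=1.5400 (wall)
  → r_4 = 1.5400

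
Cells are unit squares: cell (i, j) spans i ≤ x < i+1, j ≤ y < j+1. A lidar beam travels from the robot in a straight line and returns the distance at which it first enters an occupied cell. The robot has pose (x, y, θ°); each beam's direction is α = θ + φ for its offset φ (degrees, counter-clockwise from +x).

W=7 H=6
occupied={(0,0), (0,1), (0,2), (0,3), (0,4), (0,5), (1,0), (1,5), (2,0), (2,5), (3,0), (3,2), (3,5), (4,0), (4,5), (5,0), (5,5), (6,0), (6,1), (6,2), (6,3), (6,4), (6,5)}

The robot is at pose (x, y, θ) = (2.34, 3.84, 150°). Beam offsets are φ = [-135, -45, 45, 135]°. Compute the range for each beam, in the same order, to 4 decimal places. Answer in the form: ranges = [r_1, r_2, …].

beam 1: φ=-135°, α=15°
  cosα=0.9659 sinα=0.2588 | (2,3) | tMaxX 0.6833 tMaxY 0.6182 | tΔX 1.0353 tΔY 3.8637
    t=0.6182 [y] (2,4)
    t=0.6833 [x] (3,4)
    t=1.7186 [x] (4,4)
    t=2.7538 [x] (5,4)
    t=3.7891 [x] (6,4) — stop
  → r_1 = 3.7891
beam 2: φ=-45°, α=105°
  cosα=-0.2588 sinα=0.9659 | (2,3) | tMaxX 1.3137 tMaxY 0.1656 | tΔX 3.8637 tΔY 1.0353
    t=0.1656 [y] (2,4)
    t=1.2009 [y] (2,5) — stop
  → r_2 = 1.2009
beam 3: φ=45°, α=195°
  cosα=-0.9659 sinα=-0.2588 | (2,3) | tMaxX 0.3520 tMaxY 3.2455 | tΔX 1.0353 tΔY 3.8637
    t=0.3520 [x] (1,3)
    t=1.3873 [x] (0,3) — stop
  → r_3 = 1.3873
beam 4: φ=135°, α=285°
  cosα=0.2588 sinα=-0.9659 | (2,3) | tMaxX 2.5500 tMaxY 0.8696 | tΔX 3.8637 tΔY 1.0353
    t=0.8696 [y] (2,2)
    t=1.9049 [y] (2,1)
    t=2.5500 [x] (3,1)
    t=2.9402 [y] (3,0) — stop
  → r_4 = 2.9402

ranges = [3.7891, 1.2009, 1.3873, 2.9402]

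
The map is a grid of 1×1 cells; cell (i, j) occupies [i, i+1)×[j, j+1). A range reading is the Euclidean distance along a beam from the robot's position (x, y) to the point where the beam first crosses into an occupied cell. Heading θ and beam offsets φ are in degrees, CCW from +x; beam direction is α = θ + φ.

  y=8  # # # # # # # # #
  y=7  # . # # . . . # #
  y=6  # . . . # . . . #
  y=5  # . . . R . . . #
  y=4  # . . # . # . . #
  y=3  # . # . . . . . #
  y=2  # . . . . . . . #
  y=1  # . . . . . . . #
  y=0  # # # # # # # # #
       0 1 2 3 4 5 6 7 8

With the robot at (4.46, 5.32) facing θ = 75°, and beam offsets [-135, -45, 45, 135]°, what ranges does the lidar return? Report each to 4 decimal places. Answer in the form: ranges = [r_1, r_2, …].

beam 1: φ=-135°, α=300°
  dir = (cos 300°, sin 300°) = (0.5000, -0.8660); from cell (4,5)
  next x-line at t=1.0800, next y-line at t=0.3695; Δt_x=2.0000, Δt_y=1.1547
    y: enter (4,4) at t=0.3695
    x: enter (5,4) at t=1.0800 ← occupied
  → r_1 = 1.0800
beam 2: φ=-45°, α=30°
  dir = (cos 30°, sin 30°) = (0.8660, 0.5000); from cell (4,5)
  next x-line at t=0.6235, next y-line at t=1.3600; Δt_x=1.1547, Δt_y=2.0000
    x: enter (5,5) at t=0.6235
    y: enter (5,6) at t=1.3600
    x: enter (6,6) at t=1.7782
    x: enter (7,6) at t=2.9329
    y: enter (7,7) at t=3.3600 ← occupied
  → r_2 = 3.3600
beam 3: φ=45°, α=120°
  dir = (cos 120°, sin 120°) = (-0.5000, 0.8660); from cell (4,5)
  next x-line at t=0.9200, next y-line at t=0.7852; Δt_x=2.0000, Δt_y=1.1547
    y: enter (4,6) at t=0.7852 ← occupied
  → r_3 = 0.7852
beam 4: φ=135°, α=210°
  dir = (cos 210°, sin 210°) = (-0.8660, -0.5000); from cell (4,5)
  next x-line at t=0.5312, next y-line at t=0.6400; Δt_x=1.1547, Δt_y=2.0000
    x: enter (3,5) at t=0.5312
    y: enter (3,4) at t=0.6400 ← occupied
  → r_4 = 0.6400

ranges = [1.0800, 3.3600, 0.7852, 0.6400]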